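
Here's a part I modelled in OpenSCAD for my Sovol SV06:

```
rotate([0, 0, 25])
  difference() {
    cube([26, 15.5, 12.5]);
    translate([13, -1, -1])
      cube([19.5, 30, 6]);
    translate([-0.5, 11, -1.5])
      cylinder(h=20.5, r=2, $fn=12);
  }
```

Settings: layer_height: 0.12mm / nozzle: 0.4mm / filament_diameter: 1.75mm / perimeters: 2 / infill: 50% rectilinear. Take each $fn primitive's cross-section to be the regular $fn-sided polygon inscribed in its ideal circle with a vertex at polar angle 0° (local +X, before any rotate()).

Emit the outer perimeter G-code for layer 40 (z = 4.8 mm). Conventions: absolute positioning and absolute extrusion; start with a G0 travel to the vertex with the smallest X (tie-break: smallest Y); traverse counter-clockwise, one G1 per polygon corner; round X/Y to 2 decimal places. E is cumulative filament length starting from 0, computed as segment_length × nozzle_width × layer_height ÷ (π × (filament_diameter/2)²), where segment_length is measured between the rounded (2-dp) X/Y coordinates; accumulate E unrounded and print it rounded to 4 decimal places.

At z = 4.8 mm: the cube (footprint 26×15.5) is included at this height; the cube at (13, -1) is present — its section is the full 19.5×30 rectangle; the r=2 cylinder at (-0.5, 11) gives a regular 12-gon of circumradius 2 (constant along its height); Taking the first minus the rest: starting from the 26×15.5 cube, the 19.5×30 cube at (13, -1) partially overlaps it — only the 201.50 mm² overlap (of its 585.00 mm²) is removed, clipping the outline; the r=2 cylinder at (-0.5, 11) partially overlaps it — only the 4.07 mm² overlap (of its 12.00 mm²) is removed, clipping the outline — 1 connected region; (rotated 25° about Z; rotation is an isometry so areas/perimeters/island counts are preserved). The outline is a single polygon with 11 vertices. Extrusion per mm of travel: 0.4 × 0.12 / (π × 0.875²) = 0.019956. Accumulating E over each segment gives final E = 1.1664.

G0 X-6.55 Y14.05 Z4.80
G1 X-5.44 Y11.66 E0.0526
G1 X-4.93 Y11.75 E0.0629
G1 X-3.95 Y11.40 E0.0837
G1 X-3.29 Y10.60 E0.1044
G1 X-3.11 Y9.58 E0.1251
G1 X-3.46 Y8.61 E0.1456
G1 X-3.86 Y8.28 E0.1560
G1 X0.00 Y0.00 E0.3383
G1 X11.78 Y5.49 E0.5977
G1 X5.23 Y19.54 E0.9070
G1 X-6.55 Y14.05 E1.1664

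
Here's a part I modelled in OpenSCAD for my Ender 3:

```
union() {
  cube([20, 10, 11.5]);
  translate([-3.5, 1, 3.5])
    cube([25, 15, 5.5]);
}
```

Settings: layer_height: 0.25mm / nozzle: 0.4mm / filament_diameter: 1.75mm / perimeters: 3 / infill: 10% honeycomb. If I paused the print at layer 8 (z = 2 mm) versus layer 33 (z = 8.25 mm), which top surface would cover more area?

Layer 8 (z = 2): the cube is present — its section is the full 20×10 rectangle (area 200.00 mm²); the cube at (-3.5, 1) is not intersected at this z (z outside [3.5, 9]); Merging all regions: only the 20×10 cube is present, so the union is just that shape — area = 200.00 mm². So its area = 200.00 mm². Layer 33 (z = 8.25): the 20×10 cube contributes its full rectangle (area 200.00 mm²); the 25×15 cube at (-3.5, 1) contributes its full rectangle (area 375.00 mm²); Merging all regions: the regions partially overlap — summed areas 575.00 mm² minus the doubly-counted overlap 180.00 mm² gives 395.00 mm² — area = 395.00 mm². So its area = 395.00 mm². Layer 33 is larger (395.00 vs 200.00 mm²).

layer 33 (z = 8.25 mm)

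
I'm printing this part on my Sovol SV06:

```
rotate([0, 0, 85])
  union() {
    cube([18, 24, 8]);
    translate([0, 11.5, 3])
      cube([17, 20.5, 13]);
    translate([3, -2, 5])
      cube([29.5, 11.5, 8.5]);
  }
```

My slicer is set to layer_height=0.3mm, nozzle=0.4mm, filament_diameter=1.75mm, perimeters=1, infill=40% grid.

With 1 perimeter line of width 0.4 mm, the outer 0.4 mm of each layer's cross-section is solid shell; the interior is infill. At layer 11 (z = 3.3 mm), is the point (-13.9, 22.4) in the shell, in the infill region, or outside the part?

At z = 3.3 mm: the cube is present — its section is the full 18×24 rectangle; the cube at (0, 11.5) (footprint 17×20.5) is included at this height; the cube at (3, -2) is not intersected at this z (z outside [5, 13.5]); Combining (union): the regions partially overlap (shared area 212.50 mm²), so overlapping operands fuse into one piece — 1 connected region; (whole slice rotated 85° about Z — lengths, areas and connectivity unchanged). Overall, the cross-section is a single solid region. Undo the 85° rotation: the query point maps to (21.103, 15.799) in the un-rotated model frame. The nearest boundary edge runs (18.00, 24.00)→(18.00, 0.00); distance from the point to it = 3.10 mm. The point is not inside any of the regions above, so it lies outside the cross-section (3.10 mm from the nearest boundary).

outside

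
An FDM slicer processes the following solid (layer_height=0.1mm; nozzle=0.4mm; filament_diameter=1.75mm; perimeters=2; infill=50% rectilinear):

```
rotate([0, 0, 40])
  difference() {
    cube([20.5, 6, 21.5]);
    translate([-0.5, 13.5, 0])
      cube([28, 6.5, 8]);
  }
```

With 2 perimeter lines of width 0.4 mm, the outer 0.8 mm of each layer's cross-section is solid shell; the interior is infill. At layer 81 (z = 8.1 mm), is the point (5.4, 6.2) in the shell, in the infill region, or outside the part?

infill

At z = 8.1 mm: the cube is present — its section is the full 20.5×6 rectangle; the cube at (-0.5, 13.5) does not reach this height (z outside [0, 8]); Subtracting the remaining from the first: none of the subtracted shapes is present at this height, so the 20.5×6 cube is unchanged — 1 connected region; (whole slice rotated 40° about Z — lengths, areas and connectivity unchanged). Overall, the cross-section is a single solid region. Undo the 40° rotation: the query point maps to (8.122, 1.278) in the un-rotated model frame. The nearest boundary edge runs (0.00, 0.00)→(20.50, 0.00); distance from the point to it = 1.28 mm. The point is inside the cross-section and 1.28 mm from the nearest boundary — more than the 0.8 mm shell width (2 × 0.4), so it's in the infill interior.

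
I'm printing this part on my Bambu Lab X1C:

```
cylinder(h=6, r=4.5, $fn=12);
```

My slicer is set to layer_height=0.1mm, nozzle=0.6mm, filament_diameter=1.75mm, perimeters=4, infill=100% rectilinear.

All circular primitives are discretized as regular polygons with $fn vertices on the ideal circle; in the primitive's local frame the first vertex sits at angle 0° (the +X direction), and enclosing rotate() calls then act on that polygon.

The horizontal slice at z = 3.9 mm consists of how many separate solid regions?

At z = 3.9 mm: the r=4.5 cylinder gives a regular 12-gon of circumradius 4.5 (constant along its height). The result has 1 disconnected region.

1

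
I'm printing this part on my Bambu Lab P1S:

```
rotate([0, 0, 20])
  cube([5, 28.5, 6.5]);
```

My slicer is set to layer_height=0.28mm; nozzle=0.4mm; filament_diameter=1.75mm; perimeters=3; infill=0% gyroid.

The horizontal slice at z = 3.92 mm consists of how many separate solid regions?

At z = 3.92 mm: the 5×28.5 cube contributes its full rectangle; (whole slice rotated 20° about Z — lengths, areas and connectivity unchanged). The result has 1 disconnected region.

1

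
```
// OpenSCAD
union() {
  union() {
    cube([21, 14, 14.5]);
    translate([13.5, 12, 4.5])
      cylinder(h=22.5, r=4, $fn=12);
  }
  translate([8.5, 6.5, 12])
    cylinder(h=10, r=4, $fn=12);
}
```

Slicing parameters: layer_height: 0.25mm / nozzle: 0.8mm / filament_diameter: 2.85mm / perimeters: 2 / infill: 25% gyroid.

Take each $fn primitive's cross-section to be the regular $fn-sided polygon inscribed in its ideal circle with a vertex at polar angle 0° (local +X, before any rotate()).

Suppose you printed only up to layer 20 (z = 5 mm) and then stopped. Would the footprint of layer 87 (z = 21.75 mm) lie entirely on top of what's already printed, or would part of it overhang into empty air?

entirely on top

Compare the two slices. At z = 5: the 21×14 cube contributes its full rectangle (area 294.00 mm²); the r=4 cylinder at (13.5, 12) contributes a regular 12-gon of circumradius 4 (area = (12/2)·4.000²·sin(360°/12) = 48.00 mm²); Merging all regions: the regions partially overlap — summed areas 342.00 mm² minus the doubly-counted overlap 38.93 mm² gives 303.07 mm² — area = 303.07 mm²; the cylinder at (8.5, 6.5) is not intersected at this z (z outside [12, 22]); Combining (union): only the result so far is present, so the union is just that shape — area = 303.07 mm². At z = 21.75: the cube is not intersected at this z (z outside [0, 14.5]); the r=4 cylinder at (13.5, 12) contributes a regular 12-gon of circumradius 4 (area = (12/2)·4.000²·sin(360°/12) = 48.00 mm²); Combining (union): only the r=4 cylinder at (13.5, 12) is present, so the union is just that shape — area = 48.00 mm²; the r=4 cylinder at (8.5, 6.5) gives a regular 12-gon of circumradius 4 (constant along its height) (area = (12/2)·4.000²·sin(360°/12) = 48.00 mm²); Taking the union: the regions partially overlap — summed areas 96.00 mm² minus the doubly-counted overlap 0.67 mm² gives 95.33 mm² — area = 95.33 mm². Checking containment: the cross-section at z = 21.75 is a subset of the cross-section at z = 5.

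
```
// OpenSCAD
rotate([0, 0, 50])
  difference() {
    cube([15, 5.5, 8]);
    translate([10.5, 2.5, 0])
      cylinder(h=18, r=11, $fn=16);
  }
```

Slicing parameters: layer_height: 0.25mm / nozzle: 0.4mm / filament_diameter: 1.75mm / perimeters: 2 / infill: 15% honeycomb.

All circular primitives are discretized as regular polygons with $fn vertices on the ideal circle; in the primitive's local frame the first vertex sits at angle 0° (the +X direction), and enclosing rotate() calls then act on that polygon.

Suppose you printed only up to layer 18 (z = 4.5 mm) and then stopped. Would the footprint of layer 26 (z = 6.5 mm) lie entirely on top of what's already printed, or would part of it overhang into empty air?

entirely on top

Compare the two slices. At z = 4.5: the cube (footprint 15×5.5) is included at this height (area 82.50 mm²); the r=11 cylinder at (10.5, 2.5) gives a regular 16-gon of circumradius 11 (constant along its height) (area = (16/2)·11.000²·sin(360°/16) = 370.44 mm²); After the difference (first − rest): starting from the 15×5.5 cube (82.50 mm²), the r=11 cylinder at (10.5, 2.5) partially overlaps it — only the 82.48 mm² overlap (of its 370.44 mm²) is removed, clipping the outline — area = 0.02 mm²; (whole slice rotated 50° about Z — lengths, areas and connectivity unchanged). At z = 6.5: the cube is present — its section is the full 15×5.5 rectangle (area 82.50 mm²); the cylinder at (10.5, 2.5): section is a regular 16-gon, circumradius r=11 (area = (16/2)·11.000²·sin(360°/16) = 370.44 mm²); Taking the first minus the rest: starting from the 15×5.5 cube (82.50 mm²), the r=11 cylinder at (10.5, 2.5) partially overlaps it — only the 82.48 mm² overlap (of its 370.44 mm²) is removed, clipping the outline — area = 0.02 mm²; (rotated 50° about Z; rotation is an isometry so areas/perimeters/island counts are preserved). Checking containment: the cross-section at z = 6.5 is a subset of the cross-section at z = 4.5.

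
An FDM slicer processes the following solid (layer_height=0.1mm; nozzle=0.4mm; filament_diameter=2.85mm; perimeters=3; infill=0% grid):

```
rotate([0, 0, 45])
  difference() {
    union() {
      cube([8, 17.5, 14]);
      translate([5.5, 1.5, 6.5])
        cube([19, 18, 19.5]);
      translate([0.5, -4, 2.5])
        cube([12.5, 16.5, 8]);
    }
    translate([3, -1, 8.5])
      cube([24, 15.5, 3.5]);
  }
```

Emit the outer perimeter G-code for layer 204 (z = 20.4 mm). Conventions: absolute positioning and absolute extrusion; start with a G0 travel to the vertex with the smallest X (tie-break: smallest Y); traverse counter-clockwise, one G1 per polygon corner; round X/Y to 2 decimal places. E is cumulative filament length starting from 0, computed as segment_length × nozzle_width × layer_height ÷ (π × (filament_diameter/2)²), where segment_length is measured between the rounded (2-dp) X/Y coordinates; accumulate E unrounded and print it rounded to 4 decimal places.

G0 X-9.90 Y17.68 Z20.40
G1 X2.83 Y4.95 E0.1129
G1 X16.26 Y18.38 E0.2320
G1 X3.54 Y31.11 E0.3448
G1 X-9.90 Y17.68 E0.4639

At z = 20.4 mm: the cube does not reach this height (z outside [0, 14]); the cube at (5.5, 1.5) is present — its section is the full 19×18 rectangle; the cube at (0.5, -4) is not intersected at this z (z outside [2.5, 10.5]); Taking the union: only the 19×18 cube at (5.5, 1.5) is present, so the union is just that shape — 1 connected region; the cube at (3, -1) is absent (z outside [8.5, 12]); After the difference (first − rest): none of the subtracted shapes is present at this height, so the result so far is unchanged — 1 connected region; (whole slice rotated 45° about Z — lengths, areas and connectivity unchanged). The outline is a single polygon with 4 vertices. Extrusion per mm of travel: 0.4 × 0.1 / (π × 1.425²) = 0.006270. Accumulating E over each segment gives final E = 0.4639.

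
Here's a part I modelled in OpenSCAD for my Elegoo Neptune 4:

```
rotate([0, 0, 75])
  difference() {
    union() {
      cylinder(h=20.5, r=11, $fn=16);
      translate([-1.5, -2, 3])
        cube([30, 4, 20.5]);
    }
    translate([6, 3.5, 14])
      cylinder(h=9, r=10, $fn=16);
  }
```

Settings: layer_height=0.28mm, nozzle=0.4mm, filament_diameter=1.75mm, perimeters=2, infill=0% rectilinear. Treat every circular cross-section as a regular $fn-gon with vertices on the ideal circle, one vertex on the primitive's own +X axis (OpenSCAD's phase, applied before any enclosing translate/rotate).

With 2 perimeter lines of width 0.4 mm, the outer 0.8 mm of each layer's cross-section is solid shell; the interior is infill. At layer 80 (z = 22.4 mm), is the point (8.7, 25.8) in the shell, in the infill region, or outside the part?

At z = 22.4 mm: the cylinder is absent (z outside [0, 20.5]); the cube at (-1.5, -2) is present — its section is the full 30×4 rectangle; Combining (union): only the 30×4 cube at (-1.5, -2) is present, so the union is just that shape — 1 connected region; the cylinder at (6, 3.5): section is a regular 16-gon, circumradius r=10; Subtracting the remaining from the first: starting from that combined region, the r=10 cylinder at (6, 3.5) partially overlaps it — only the 66.56 mm² overlap (of its 306.15 mm²) is removed, clipping the outline — 1 connected region; (rotated 75° about Z; rotation is an isometry so areas/perimeters/island counts are preserved). Overall, the cross-section is a single solid region. Undo the 75° rotation: the query point maps to (27.173, -1.726) in the un-rotated model frame. The nearest boundary edge runs (28.50, -2.00)→(14.12, -2.00); distance from the point to it = 0.27 mm. The point is inside the cross-section, 0.27 mm from the nearest boundary — within the 0.8 mm shell band (2 × 0.4).

shell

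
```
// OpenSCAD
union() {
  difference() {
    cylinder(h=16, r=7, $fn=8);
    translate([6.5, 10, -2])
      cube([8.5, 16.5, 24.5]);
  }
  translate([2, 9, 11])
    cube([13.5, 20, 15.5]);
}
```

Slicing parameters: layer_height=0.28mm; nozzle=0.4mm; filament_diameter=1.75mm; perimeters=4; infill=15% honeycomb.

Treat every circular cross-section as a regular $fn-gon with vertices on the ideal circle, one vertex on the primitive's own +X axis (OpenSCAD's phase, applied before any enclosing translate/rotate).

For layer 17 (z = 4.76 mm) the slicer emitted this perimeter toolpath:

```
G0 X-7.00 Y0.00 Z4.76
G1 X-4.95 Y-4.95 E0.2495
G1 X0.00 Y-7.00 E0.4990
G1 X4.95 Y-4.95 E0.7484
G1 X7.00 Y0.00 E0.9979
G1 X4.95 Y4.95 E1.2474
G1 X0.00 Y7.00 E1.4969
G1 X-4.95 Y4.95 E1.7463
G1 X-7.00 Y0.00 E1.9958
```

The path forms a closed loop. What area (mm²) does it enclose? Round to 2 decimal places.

138.60 mm²

Apply the shoelace formula to the sequence of (X, Y) vertices; enclosed area = 138.60 mm².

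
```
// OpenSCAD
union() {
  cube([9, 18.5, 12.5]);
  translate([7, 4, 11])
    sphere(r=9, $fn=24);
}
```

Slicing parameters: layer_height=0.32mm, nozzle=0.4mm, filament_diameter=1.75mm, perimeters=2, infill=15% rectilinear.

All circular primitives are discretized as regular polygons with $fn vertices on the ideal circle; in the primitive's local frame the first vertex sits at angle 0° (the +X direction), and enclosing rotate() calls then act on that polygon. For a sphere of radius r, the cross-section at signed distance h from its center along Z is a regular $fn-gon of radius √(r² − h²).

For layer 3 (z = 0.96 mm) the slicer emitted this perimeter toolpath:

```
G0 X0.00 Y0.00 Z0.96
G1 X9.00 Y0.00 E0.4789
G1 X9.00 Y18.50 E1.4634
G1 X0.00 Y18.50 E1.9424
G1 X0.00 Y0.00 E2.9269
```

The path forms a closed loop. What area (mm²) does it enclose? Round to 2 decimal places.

Apply the shoelace formula to the sequence of (X, Y) vertices; enclosed area = 166.50 mm².

166.50 mm²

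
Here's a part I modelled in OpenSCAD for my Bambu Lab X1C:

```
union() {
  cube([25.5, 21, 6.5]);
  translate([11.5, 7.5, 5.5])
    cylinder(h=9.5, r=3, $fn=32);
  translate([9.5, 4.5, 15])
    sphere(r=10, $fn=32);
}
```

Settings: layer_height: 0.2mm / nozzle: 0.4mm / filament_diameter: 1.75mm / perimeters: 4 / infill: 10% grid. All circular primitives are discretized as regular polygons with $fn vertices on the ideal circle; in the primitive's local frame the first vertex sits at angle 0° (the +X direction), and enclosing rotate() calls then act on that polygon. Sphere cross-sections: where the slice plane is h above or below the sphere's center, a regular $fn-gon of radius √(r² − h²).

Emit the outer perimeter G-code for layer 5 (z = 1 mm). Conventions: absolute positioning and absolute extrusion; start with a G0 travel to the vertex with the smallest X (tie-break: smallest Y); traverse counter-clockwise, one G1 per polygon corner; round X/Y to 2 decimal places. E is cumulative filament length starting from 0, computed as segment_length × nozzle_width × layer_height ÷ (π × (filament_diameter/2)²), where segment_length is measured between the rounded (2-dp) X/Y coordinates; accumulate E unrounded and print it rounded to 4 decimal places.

At z = 1 mm: the cube is present — its section is the full 25.5×21 rectangle; the cylinder at (11.5, 7.5) does not reach this height (z outside [5.5, 15]); the sphere at (9.5, 4.5) does not reach this height (|z−center|=14.000 > r=10); Merging all regions: only the 25.5×21 cube is present, so the union is just that shape — 1 connected region. The outline is a single polygon with 4 vertices. Extrusion per mm of travel: 0.4 × 0.2 / (π × 0.875²) = 0.033260. Accumulating E over each segment gives final E = 3.0932.

G0 X0.00 Y0.00 Z1.00
G1 X25.50 Y0.00 E0.8481
G1 X25.50 Y21.00 E1.5466
G1 X0.00 Y21.00 E2.3947
G1 X0.00 Y0.00 E3.0932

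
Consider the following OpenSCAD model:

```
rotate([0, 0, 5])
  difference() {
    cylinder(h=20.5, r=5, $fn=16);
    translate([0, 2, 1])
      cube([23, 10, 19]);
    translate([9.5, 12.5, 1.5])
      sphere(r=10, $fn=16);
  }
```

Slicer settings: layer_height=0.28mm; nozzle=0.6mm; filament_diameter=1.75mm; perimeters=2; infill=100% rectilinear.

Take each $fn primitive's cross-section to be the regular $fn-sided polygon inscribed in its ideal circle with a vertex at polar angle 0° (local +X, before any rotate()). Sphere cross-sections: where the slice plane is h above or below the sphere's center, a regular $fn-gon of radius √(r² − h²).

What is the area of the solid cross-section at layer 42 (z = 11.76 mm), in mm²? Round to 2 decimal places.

At z = 11.76 mm: the cylinder: section is a regular 16-gon, circumradius r=5 (area = (16/2)·5.000²·sin(360°/16) = 76.54 mm²); the 23×10 cube at (0, 2) contributes its full rectangle (area 230.00 mm²); the sphere at (9.5, 12.5) is absent (|z−center|=10.260 > r=10); Taking the first minus the rest: starting from the r=5 cylinder (76.54 mm²), the 23×10 cube at (0, 2) partially overlaps it — only the 9.53 mm² overlap (of its 230.00 mm²) is removed, clipping the outline — area = 67.00 mm²; (whole slice rotated 5° about Z — lengths, areas and connectivity unchanged). Overall, the cross-section is a single solid region. Net area = 67.00 mm².

67.00 mm²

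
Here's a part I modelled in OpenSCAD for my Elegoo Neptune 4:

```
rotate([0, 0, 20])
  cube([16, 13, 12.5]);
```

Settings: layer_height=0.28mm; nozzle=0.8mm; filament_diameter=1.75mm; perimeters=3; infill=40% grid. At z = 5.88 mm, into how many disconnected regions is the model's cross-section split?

1

At z = 5.88 mm: the cube is present — its section is the full 16×13 rectangle; (rotated 20° about Z; rotation is an isometry so areas/perimeters/island counts are preserved). The result has 1 disconnected region.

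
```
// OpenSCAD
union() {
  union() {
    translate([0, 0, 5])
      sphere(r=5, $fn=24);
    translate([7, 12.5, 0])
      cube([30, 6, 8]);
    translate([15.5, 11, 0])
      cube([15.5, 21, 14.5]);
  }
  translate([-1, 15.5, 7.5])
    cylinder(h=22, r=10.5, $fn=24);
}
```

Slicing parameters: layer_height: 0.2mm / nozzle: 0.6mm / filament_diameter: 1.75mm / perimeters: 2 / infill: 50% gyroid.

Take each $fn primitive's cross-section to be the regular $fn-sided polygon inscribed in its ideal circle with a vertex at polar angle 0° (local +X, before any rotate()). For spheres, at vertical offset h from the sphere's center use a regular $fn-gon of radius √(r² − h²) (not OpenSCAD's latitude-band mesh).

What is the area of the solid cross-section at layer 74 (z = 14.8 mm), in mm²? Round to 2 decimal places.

342.42 mm²

At z = 14.8 mm: the sphere is not intersected at this z (|z−center|=9.800 > r=5); the cube at (7, 12.5) is not intersected at this z (z outside [0, 8]); the cube at (15.5, 11) is not intersected at this z (z outside [0, 14.5]); Combining (union): nothing is present at this height; the cylinder at (-1, 15.5): section is a regular 24-gon, circumradius r=10.5 (area = (24/2)·10.500²·sin(360°/24) = 342.42 mm²); Merging all regions: only the r=10.5 cylinder at (-1, 15.5) is present, so the union is just that shape — area = 342.42 mm². Overall, the cross-section is a single solid region. Net area = 342.42 mm².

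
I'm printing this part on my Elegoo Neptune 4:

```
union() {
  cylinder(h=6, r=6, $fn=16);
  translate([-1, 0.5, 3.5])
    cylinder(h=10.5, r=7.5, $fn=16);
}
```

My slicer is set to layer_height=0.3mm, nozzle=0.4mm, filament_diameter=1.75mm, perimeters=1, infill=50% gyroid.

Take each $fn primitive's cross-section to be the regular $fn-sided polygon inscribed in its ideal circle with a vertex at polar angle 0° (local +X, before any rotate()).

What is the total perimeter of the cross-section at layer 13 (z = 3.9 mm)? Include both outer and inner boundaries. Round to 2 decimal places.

At z = 3.9 mm: the r=6 cylinder contributes a regular 16-gon of circumradius 6 (perimeter = 2·16·6.000·sin(180°/16) = 37.46 mm); the r=7.5 cylinder at (-1, 0.5) gives a regular 16-gon of circumradius 7.5 (constant along its height) (perimeter = 2·16·7.500·sin(180°/16) = 46.82 mm); Merging all regions: the r=6 cylinder lies entirely inside the r=7.5 cylinder at (-1, 0.5), so the union is just the r=7.5 cylinder at (-1, 0.5) — boundary = 46.82 mm. Overall, the cross-section is a single solid region. Total boundary length (outer) = 46.82 mm.

46.82 mm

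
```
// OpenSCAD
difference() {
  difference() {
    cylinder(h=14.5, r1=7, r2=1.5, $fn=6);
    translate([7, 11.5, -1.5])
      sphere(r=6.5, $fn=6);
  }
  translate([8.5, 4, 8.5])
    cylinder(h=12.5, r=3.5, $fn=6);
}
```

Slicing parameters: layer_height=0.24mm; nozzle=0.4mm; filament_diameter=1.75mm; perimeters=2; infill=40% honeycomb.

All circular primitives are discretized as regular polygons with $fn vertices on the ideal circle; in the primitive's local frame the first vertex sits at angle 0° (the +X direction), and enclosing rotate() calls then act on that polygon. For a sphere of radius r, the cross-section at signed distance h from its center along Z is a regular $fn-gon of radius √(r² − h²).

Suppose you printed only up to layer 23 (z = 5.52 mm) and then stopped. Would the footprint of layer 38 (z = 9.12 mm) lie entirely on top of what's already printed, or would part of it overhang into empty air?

entirely on top

Compare the two slices. At z = 5.52: the cone (r1=7→r2=1.5) has section circumradius 4.906 here — a regular 6-gon (area = (6/2)·4.906²·sin(360°/6) = 62.54 mm²); the sphere at (7, 11.5) is absent (|z−center|=7.020 > r=6.5); Subtracting the remaining from the first: none of the subtracted shapes is present at this height, so the cone is unchanged — area = 62.54 mm²; the cylinder at (8.5, 4) is absent (z outside [8.5, 21]); After the difference (first − rest): none of the subtracted shapes is present at this height, so that combined region is unchanged — area = 62.54 mm². At z = 9.12: the cone contributes a regular 6-gon of circumradius 3.541 (interpolated between r1=7 and r2=1.5 at t=0.629) (area = (6/2)·3.541²·sin(360°/6) = 32.57 mm²); the sphere at (7, 11.5) is not intersected at this z (|z−center|=10.620 > r=6.5); After the difference (first − rest): none of the subtracted shapes is present at this height, so the cone is unchanged — area = 32.57 mm²; the cylinder at (8.5, 4): section is a regular 6-gon, circumradius r=3.5 (area = (6/2)·3.500²·sin(360°/6) = 31.83 mm²); Taking the first minus the rest: starting from that combined region (32.57 mm²), the r=3.5 cylinder at (8.5, 4) misses the remaining region (no effect) — area = 32.57 mm². Checking containment: the cross-section at z = 9.12 is a subset of the cross-section at z = 5.52.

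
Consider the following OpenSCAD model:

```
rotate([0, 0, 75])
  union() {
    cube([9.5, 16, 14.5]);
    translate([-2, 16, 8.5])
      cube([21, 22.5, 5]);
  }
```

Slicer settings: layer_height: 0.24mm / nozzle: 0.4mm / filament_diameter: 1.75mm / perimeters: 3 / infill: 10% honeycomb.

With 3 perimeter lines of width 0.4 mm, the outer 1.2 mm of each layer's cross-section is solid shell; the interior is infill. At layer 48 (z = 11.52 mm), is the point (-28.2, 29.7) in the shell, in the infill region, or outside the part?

At z = 11.52 mm: the 9.5×16 cube contributes its full rectangle; the cube at (-2, 16) (footprint 21×22.5) is included at this height; Merging all regions: the 2 present regions share edge segments without overlapping in area, so areas simply add but the touching pieces fuse into one outline (the shared edge portions become interior and drop out of the boundary) — 1 connected region; (whole slice rotated 75° about Z — lengths, areas and connectivity unchanged). Overall, the cross-section is a single solid region. Undo the 75° rotation: the query point maps to (21.389, 34.926) in the un-rotated model frame. The nearest boundary edge runs (19.00, 38.50)→(19.00, 16.00); distance from the point to it = 2.39 mm. The point is not inside any of the regions above, so it lies outside the cross-section (2.39 mm from the nearest boundary).

outside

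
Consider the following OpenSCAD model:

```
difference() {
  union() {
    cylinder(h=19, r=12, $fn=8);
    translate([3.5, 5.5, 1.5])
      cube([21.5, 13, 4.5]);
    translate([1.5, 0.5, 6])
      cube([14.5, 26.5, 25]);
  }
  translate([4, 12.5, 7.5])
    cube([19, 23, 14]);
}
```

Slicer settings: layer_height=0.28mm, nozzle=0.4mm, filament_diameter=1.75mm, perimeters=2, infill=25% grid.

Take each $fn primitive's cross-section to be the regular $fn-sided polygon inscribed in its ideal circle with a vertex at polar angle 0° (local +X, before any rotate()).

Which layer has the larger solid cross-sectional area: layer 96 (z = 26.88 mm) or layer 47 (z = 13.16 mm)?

Layer 96 (z = 26.88): the cylinder is absent (z outside [0, 19]); the cube at (3.5, 5.5) is absent (z outside [1.5, 6]); the cube at (1.5, 0.5) is present — its section is the full 14.5×26.5 rectangle (area 384.25 mm²); Merging all regions: only the 14.5×26.5 cube at (1.5, 0.5) is present, so the union is just that shape — area = 384.25 mm²; the cube at (4, 12.5) is absent (z outside [7.5, 21.5]); Taking the first minus the rest: none of the subtracted shapes is present at this height, so the result so far is unchanged — area = 384.25 mm². So its area = 384.25 mm². Layer 47 (z = 13.16): the r=12 cylinder contributes a regular 8-gon of circumradius 12 (area = (8/2)·12.000²·sin(360°/8) = 407.29 mm²); the cube at (3.5, 5.5) is absent (z outside [1.5, 6]); the 14.5×26.5 cube at (1.5, 0.5) contributes its full rectangle (area 384.25 mm²); Combining (union): the regions partially overlap — summed areas 791.54 mm² minus the doubly-counted overlap 79.09 mm² gives 712.45 mm² — area = 712.45 mm²; the cube at (4, 12.5) is present — its section is the full 19×23 rectangle (area 437.00 mm²); After the difference (first − rest): starting from the result so far (712.45 mm²), the 19×23 cube at (4, 12.5) partially overlaps it — only the 174.00 mm² overlap (of its 437.00 mm²) is removed, clipping the outline — area = 538.45 mm². So its area = 538.45 mm². Layer 47 is larger (538.45 vs 384.25 mm²).

layer 47 (z = 13.16 mm)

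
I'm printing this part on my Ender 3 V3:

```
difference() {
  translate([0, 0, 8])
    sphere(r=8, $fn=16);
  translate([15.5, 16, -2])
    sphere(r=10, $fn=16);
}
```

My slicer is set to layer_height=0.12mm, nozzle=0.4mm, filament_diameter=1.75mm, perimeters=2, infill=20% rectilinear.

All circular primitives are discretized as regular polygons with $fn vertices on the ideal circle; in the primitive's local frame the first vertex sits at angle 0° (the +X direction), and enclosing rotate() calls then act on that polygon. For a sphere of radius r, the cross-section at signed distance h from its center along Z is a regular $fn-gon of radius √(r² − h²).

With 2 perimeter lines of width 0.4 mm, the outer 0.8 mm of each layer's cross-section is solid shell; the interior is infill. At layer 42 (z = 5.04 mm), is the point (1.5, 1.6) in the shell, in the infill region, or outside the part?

At z = 5.04 mm: the r=8 sphere contributes a regular 16-gon of circumradius √(8²−2.96²) = 7.432; the sphere at (15.5, 16): section is a regular 16-gon, circumradius = √(r²−h²) = √(10²−7.04²) = 7.102; After the difference (first − rest): starting from the r=8 sphere, the r=10 sphere at (15.5, 16) misses the remaining region (no effect) — 1 connected region. Overall, the cross-section is a single solid region. The nearest boundary edge runs (2.84, 6.87)→(5.26, 5.26); distance from the point to it = 5.13 mm. The point is inside the cross-section and 5.13 mm from the nearest boundary — more than the 0.8 mm shell width (2 × 0.4), so it's in the infill interior.

infill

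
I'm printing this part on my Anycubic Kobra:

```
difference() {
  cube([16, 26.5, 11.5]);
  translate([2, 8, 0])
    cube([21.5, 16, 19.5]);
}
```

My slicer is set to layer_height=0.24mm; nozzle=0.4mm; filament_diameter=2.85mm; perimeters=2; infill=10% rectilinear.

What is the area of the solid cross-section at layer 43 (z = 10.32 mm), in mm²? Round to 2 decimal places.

At z = 10.32 mm: the 16×26.5 cube contributes its full rectangle (area 424.00 mm²); the cube at (2, 8) (footprint 21.5×16) is included at this height (area 344.00 mm²); Taking the first minus the rest: starting from the 16×26.5 cube (424.00 mm²), the 21.5×16 cube at (2, 8) partially overlaps it — only the 224.00 mm² overlap (of its 344.00 mm²) is removed, clipping the outline — area = 200.00 mm². Overall, the cross-section is a single solid region. Net area = 200.00 mm².

200.00 mm²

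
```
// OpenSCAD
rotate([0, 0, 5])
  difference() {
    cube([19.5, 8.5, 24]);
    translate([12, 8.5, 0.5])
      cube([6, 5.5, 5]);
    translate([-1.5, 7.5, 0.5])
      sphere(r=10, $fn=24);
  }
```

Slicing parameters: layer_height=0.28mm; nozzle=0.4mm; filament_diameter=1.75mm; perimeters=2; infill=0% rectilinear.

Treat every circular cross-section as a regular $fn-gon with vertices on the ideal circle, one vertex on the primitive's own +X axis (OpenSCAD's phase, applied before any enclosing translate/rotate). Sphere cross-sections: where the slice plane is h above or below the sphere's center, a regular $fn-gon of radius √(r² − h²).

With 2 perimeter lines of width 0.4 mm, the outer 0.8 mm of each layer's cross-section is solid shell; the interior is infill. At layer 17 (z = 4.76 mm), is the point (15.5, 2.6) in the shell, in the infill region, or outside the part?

At z = 4.76 mm: the cube (footprint 19.5×8.5) is included at this height; the 6×5.5 cube at (12, 8.5) contributes its full rectangle; the sphere at (-1.5, 7.5): section is a regular 24-gon, circumradius = √(r²−h²) = √(10²−4.26²) = 9.047; After the difference (first − rest): starting from the 19.5×8.5 cube, the 6×5.5 cube at (12, 8.5) misses the remaining region (no effect); the r=10 sphere at (-1.5, 7.5) partially overlaps it — only the 54.73 mm² overlap (of its 254.22 mm²) is removed, clipping the outline — 1 connected region; (whole slice rotated 5° about Z — lengths, areas and connectivity unchanged). Overall, the cross-section is a single solid region. Undo the 5° rotation: the query point maps to (15.668, 1.239) in the un-rotated model frame. The nearest boundary edge runs (19.50, 0.00)→(3.46, 0.00); distance from the point to it = 1.24 mm. The point is inside the cross-section and 1.24 mm from the nearest boundary — more than the 0.8 mm shell width (2 × 0.4), so it's in the infill interior.

infill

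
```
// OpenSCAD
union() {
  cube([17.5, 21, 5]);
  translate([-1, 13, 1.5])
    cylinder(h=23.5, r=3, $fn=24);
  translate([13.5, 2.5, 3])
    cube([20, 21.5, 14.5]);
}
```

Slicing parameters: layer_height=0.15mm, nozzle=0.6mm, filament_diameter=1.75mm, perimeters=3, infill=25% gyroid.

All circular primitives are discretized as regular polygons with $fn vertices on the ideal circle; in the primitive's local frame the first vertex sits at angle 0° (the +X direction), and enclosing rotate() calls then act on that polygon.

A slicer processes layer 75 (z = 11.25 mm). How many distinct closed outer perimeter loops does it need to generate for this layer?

2

At z = 11.25 mm: the cube is not intersected at this z (z outside [0, 5]); the r=3 cylinder at (-1, 13) contributes a regular 24-gon of circumradius 3; the 20×21.5 cube at (13.5, 2.5) contributes its full rectangle; Combining (union): the 2 present regions are separate (no shared area or edge), so areas and boundary lengths simply add and each stays a separate island — 2 connected regions. The result has 2 disconnected regions.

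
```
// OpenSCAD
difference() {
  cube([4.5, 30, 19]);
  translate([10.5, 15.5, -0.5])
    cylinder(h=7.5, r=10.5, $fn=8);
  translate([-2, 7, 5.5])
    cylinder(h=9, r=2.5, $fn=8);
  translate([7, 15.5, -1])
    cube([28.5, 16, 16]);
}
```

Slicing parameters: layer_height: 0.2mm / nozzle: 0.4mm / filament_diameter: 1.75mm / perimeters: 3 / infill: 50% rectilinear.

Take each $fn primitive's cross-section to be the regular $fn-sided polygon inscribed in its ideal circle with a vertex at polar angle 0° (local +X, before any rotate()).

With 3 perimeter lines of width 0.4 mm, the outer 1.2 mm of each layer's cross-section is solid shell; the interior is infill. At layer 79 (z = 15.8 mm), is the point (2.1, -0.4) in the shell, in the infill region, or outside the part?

At z = 15.8 mm: the 4.5×30 cube contributes its full rectangle; the cylinder at (10.5, 15.5) does not reach this height (z outside [-0.5, 7]); the cylinder at (-2, 7) is not intersected at this z (z outside [5.5, 14.5]); the cube at (7, 15.5) does not reach this height (z outside [-1, 15]); After the difference (first − rest): none of the subtracted shapes is present at this height, so the 4.5×30 cube is unchanged — 1 connected region. Overall, the cross-section is a single solid region. The nearest boundary edge runs (0.00, 0.00)→(4.50, 0.00); distance from the point to it = 0.40 mm. The point is not inside any of the regions above, so it lies outside the cross-section (0.40 mm from the nearest boundary).

outside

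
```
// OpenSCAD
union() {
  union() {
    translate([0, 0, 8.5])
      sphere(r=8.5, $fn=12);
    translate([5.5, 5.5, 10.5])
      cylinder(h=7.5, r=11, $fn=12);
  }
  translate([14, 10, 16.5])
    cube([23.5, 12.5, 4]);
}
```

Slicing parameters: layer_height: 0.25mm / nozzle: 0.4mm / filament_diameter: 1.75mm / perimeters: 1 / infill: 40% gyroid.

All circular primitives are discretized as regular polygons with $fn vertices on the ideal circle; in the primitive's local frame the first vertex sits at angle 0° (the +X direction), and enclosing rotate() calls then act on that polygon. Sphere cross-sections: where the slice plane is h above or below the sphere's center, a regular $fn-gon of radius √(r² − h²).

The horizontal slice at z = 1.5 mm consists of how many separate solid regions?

At z = 1.5 mm: the r=8.5 sphere slices to a regular 12-gon of circumradius 4.822 (√(r²−h²) with h=7 from center); the cylinder at (5.5, 5.5) is absent (z outside [10.5, 18]); Merging all regions: only the r=8.5 sphere is present, so the union is just that shape — 1 connected region; the cube at (14, 10) does not reach this height (z outside [16.5, 20.5]); Taking the union: only the result so far is present, so the union is just that shape — 1 connected region. The result has 1 disconnected region.

1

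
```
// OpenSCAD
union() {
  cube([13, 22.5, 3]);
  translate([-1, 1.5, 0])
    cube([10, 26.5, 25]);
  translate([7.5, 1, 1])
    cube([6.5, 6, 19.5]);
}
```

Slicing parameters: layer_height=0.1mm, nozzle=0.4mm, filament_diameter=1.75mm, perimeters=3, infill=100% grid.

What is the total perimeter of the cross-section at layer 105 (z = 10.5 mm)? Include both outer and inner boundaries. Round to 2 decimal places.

At z = 10.5 mm: the cube is absent (z outside [0, 3]); the cube at (-1, 1.5) is present — its section is the full 10×26.5 rectangle (perimeter 73.00 mm); the cube at (7.5, 1) is present — its section is the full 6.5×6 rectangle (perimeter 25.00 mm); Merging all regions: the regions partially overlap (shared area 8.25 mm²), so the edge portions inside another operand are dropped and the merged outline is re-measured after clipping — boundary = 84.00 mm. Overall, the cross-section is a single solid region. Total boundary length (outer) = 84.00 mm.

84.00 mm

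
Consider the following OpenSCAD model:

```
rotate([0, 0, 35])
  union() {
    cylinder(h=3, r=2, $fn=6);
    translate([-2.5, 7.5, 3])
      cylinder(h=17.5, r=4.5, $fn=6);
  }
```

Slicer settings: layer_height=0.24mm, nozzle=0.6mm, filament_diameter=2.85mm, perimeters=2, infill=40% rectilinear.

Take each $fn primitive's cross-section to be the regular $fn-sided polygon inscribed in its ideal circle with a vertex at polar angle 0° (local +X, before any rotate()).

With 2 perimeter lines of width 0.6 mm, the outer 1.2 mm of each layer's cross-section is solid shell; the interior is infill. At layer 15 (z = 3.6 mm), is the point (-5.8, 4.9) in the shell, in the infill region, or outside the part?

infill

At z = 3.6 mm: the cylinder does not reach this height (z outside [0, 3]); the r=4.5 cylinder at (-2.5, 7.5) gives a regular 6-gon of circumradius 4.5 (constant along its height); Combining (union): only the r=4.5 cylinder at (-2.5, 7.5) is present, so the union is just that shape — 1 connected region; (whole slice rotated 35° about Z — lengths, areas and connectivity unchanged). Overall, the cross-section is a single solid region. Undo the 35° rotation: the query point maps to (-1.941, 7.341) in the un-rotated model frame. The nearest boundary edge runs (-0.25, 3.60)→(2.00, 7.50); distance from the point to it = 3.33 mm. The point is inside the cross-section and 3.33 mm from the nearest boundary — more than the 1.2 mm shell width (2 × 0.6), so it's in the infill interior.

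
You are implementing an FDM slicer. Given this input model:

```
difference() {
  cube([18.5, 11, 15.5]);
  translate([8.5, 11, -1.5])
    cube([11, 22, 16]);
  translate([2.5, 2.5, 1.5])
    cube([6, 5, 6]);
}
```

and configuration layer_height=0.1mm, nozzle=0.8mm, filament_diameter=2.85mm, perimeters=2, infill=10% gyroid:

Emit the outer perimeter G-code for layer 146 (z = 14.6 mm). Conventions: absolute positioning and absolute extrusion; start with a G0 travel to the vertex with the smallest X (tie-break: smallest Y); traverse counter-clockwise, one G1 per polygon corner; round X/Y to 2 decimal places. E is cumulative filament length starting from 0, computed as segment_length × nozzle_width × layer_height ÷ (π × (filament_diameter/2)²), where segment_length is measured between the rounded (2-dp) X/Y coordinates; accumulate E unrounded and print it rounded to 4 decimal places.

At z = 14.6 mm: the cube is present — its section is the full 18.5×11 rectangle; the cube at (8.5, 11) does not reach this height (z outside [-1.5, 14.5]); the cube at (2.5, 2.5) is absent (z outside [1.5, 7.5]); After the difference (first − rest): none of the subtracted shapes is present at this height, so the 18.5×11 cube is unchanged — 1 connected region. The outline is a single polygon with 4 vertices. Extrusion per mm of travel: 0.8 × 0.1 / (π × 1.425²) = 0.012540. Accumulating E over each segment gives final E = 0.7399.

G0 X0.00 Y0.00 Z14.60
G1 X18.50 Y0.00 E0.2320
G1 X18.50 Y11.00 E0.3699
G1 X0.00 Y11.00 E0.6019
G1 X0.00 Y0.00 E0.7399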